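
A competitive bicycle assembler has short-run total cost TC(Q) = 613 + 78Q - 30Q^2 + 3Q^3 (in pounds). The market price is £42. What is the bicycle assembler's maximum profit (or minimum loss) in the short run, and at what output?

Profit = -£397 at Q = 6

AVC = 78 - 30Q + 3Q^2; min AVC = £3 at Q = 5. Since P = £42 ≥ min AVC, the firm produces.
With MC = 78 - 60Q + 9Q^2, P = MC on the upward-sloping part at Q* = 6.
TR = 42·6 = 252. TC = 613 + 36 = 649. Profit = 252 − 649 = -£397.
Shutting down would mean losing the fixed cost of £613, so operating at a loss of £397 is better by £216.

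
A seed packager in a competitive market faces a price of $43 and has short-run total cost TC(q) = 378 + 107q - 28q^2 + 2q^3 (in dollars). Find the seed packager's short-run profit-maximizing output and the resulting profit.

Profit = -$122 at q = 8

AVC = 107 - 28q + 2q^2; min AVC = $9 at q = 7. Since P = $43 ≥ min AVC, the firm produces.
With MC = 107 - 56q + 6q^2, P = MC on the upward-sloping part at q* = 8.
TR = 43·8 = 344. TC = 378 + 88 = 466. Profit = 344 − 466 = -$122.
That loss of $122 beats the $378 the firm would lose by shutting down; producing recovers $256 of fixed cost.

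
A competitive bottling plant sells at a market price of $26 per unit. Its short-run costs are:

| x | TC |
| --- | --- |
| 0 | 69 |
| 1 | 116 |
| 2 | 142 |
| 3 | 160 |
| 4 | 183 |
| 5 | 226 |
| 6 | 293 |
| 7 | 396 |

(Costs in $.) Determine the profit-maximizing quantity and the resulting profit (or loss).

x = 0 (shut down); profit = -$69

Compute π = P·x − TC at each output: x=0: -69; x=1: -90; x=2: -90; x=3: -82; x=4: -79; x=5: -96; x=6: -137; x=7: -214.
Profit is highest at x = 0. Equivalently, the lowest AVC in the table is 114/4 ≈ $28.50 at x = 4, and P = $26 falls below it — price never covers variable cost, so the firm shuts down and loses only its fixed cost.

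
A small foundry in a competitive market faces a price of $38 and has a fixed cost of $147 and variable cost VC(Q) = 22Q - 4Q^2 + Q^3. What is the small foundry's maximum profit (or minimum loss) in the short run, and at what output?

AVC = 22 - 4Q + Q^2; min AVC = $18 at Q = 2. Since P = $38 ≥ min AVC, the firm produces.
MC = 22 - 8Q + 3Q^2. Setting P = MC and taking the root on the rising branch gives Q* = 4.
TR = 38·4 = 152. TC = 147 + 88 = 235. Profit = 152 − 235 = -$83.
That loss of $83 beats the $147 the firm would lose by shutting down; producing recovers $64 of fixed cost.

Profit = -$83 at Q = 4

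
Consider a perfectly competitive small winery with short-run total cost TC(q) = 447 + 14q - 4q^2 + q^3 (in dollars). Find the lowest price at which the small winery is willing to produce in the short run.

$10 per unit

The shutdown price is the minimum of AVC. VC = 14q - 4q^2 + q^3, so AVC = 14 - 4q + q^2.
At the minimum of AVC, MC = AVC. MC = 14 - 8q + 3q^2; setting MC = AVC gives 2q^2 - 4q = 0, so q = 2. min AVC = 10.
So the shutdown price is $10.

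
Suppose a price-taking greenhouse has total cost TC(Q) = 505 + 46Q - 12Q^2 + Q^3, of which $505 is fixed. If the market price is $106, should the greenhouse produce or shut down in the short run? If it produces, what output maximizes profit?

Variable cost is VC = 46Q - 12Q^2 + Q^3, so AVC = VC/Q = 46 - 12Q + Q^2 and MC = dTC/dQ = 46 - 24Q + 3Q^2.
AVC is minimized where dAVC/dQ = -12 + 2Q = 0, at Q = 6; min AVC = 46 - 12·6 + 6^2 = $10.
P = $106 exceeds min AVC = $10, so the firm stays open.
Solving P = MC: -60 - 24Q + 3Q^2 = 0 ⇒ Q = -2 or 10. On the upward-sloping branch, Q* = 10.
Check: AVC at Q = 10 is $26 ≤ P, so revenue covers variable cost.
Profit = P·Q − TC = 106·10 − 765 = $295.

Produce at Q = 10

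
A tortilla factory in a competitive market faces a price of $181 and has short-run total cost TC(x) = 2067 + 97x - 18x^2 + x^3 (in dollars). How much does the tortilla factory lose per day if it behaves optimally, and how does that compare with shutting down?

AVC = 97 - 18x + x^2; min AVC = $16 at x = 9. Since P = $181 ≥ min AVC, the firm produces.
With MC = 97 - 36x + 3x^2, P = MC on the upward-sloping part at x* = 14.
TR = 181·14 = 2534. TC = 2067 + 574 = 2641. Profit = 2534 − 2641 = -$107.
By producing, the firm covers all variable cost plus $1960 of fixed cost; shutting down would lose the full $2067.

Profit = -$107 at x = 14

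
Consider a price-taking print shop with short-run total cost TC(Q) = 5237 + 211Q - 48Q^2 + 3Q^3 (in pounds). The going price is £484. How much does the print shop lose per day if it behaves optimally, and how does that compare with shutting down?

AVC = 211 - 48Q + 3Q^2 has its minimum £19 at Q = 8; price £484 clears that bar, so the firm operates.
MC = 211 - 96Q + 9Q^2. Setting P = MC and taking the root on the rising branch gives Q* = 13.
TR = 484·13 = 6292. TC = 5237 + 1222 = 6459. Profit = 6292 − 6459 = -£167.
That loss of £167 beats the £5237 the firm would lose by shutting down; producing recovers £5070 of fixed cost.

Profit = -£167 at Q = 13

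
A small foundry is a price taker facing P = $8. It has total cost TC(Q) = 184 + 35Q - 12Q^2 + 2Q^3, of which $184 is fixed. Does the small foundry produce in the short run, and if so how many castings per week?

Shut down

Strip out fixed cost: VC = 35Q - 12Q^2 + 2Q^3. Then AVC = 35 - 12Q + 2Q^2 and MC = 35 - 24Q + 6Q^2.
AVC hits its minimum where MC = AVC, at Q = 3, giving min AVC = 35 - 12·3 + 2·3^2 = $17.
P = $8 lies below min AVC = $17; no output level covers variable cost.
The firm minimizes its loss by shutting down and losing only its fixed cost of $184.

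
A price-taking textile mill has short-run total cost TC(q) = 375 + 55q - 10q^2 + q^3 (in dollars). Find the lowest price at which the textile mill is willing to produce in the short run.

$30 per unit

The shutdown price is the minimum of AVC. VC = 55q - 10q^2 + q^3, so AVC = 55 - 10q + q^2.
dAVC/dq = -10 + 2q = 0 gives q = 5. min AVC = 55 - 10·5 + 5^2 = 30.
So the shutdown price is $30.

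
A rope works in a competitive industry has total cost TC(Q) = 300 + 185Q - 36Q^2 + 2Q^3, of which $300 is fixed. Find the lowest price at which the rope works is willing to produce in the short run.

$23 per unit

The firm shuts down when price falls below the minimum of average variable cost. AVC = VC/Q = 185 - 36Q + 2Q^2.
dAVC/dQ = -36 + 4Q = 0 gives Q = 9. min AVC = 185 - 36·9 + 2·9^2 = 23.
So the shutdown price is $23.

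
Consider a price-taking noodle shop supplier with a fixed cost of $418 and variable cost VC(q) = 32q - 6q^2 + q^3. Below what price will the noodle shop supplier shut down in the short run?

The firm shuts down when price falls below the minimum of average variable cost. AVC = VC/q = 32 - 6q + q^2.
At the minimum of AVC, MC = AVC. MC = 32 - 12q + 3q^2; setting MC = AVC gives 2q^2 - 6q = 0, so q = 3. min AVC = 23.
The firm shuts down for any P below $23.

$23 per unit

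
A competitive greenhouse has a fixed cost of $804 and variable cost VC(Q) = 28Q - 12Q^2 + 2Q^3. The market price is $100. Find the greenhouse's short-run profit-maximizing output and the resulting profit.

AVC = 28 - 12Q + 2Q^2 has its minimum $10 at Q = 3; price $100 clears that bar, so the firm operates.
MC = 28 - 24Q + 6Q^2. Setting P = MC and taking the root on the rising branch gives Q* = 6.
TR = 100·6 = 600. TC = 804 + 168 = 972. Profit = 600 − 972 = -$372.
Shutting down would mean losing the fixed cost of $804, so operating at a loss of $372 is better by $432.

Profit = -$372 at Q = 6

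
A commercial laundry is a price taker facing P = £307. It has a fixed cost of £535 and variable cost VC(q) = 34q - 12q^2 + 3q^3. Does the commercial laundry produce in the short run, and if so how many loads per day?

From TC, MC = TC'(q) = 34 - 24q + 9q^2 and AVC = VC/q = 34 - 12q + 3q^2.
AVC hits its minimum where MC = AVC, at q = 2, giving min AVC = 34 - 12·2 + 3·2^2 = £22.
P = £307 exceeds min AVC = £22, so the firm stays open.
Set P = MC: 307 = 34 - 24q + 9q^2 → -273 - 24q + 9q^2 = 0. The roots are q = -13/3 and q = 7; the profit-maximizing output is on the rising part of MC, so q* = 7.
Check: AVC at q = 7 is £97 ≤ P, so revenue covers variable cost.
Profit = P·q − TC = 307·7 − 1214 = £935.

Produce at q = 7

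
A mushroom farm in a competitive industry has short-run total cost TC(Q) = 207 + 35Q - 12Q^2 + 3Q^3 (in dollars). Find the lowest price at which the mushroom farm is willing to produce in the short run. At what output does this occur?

Short-run supply begins at min AVC. From VC = 35Q - 12Q^2 + 3Q^3, AVC = 35 - 12Q + 3Q^2.
dAVC/dQ = -12 + 6Q = 0 gives Q = 2. min AVC = 35 - 12·2 + 3·2^2 = 23.
The firm shuts down for any P below $23.

$23 per unit, at Q = 2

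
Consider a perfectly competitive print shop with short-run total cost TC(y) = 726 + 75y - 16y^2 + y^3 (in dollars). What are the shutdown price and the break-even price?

Shutdown price = $11; break-even price = $86

Shutdown price = min AVC. AVC = 75 - 16y + y^2, with vertex at y = 8 and minimum $11.
ATC = 726/y + 75 - 16y + y^2. Setting dATC/dy = −726/y^2 − 16 + 2y = 0 gives y = 11 (since 2·11^3 − 16·11^2 = 726).
min ATC = 726/11 + 75 − 16·11 + 11^2 = $86. That is the break-even price.
Between these two prices the firm operates at a loss; above $86 it earns a profit.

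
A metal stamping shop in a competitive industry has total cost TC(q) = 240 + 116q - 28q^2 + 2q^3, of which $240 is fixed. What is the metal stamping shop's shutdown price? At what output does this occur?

The firm shuts down when price falls below the minimum of average variable cost. AVC = VC/q = 116 - 28q + 2q^2.
dAVC/dq = -28 + 4q = 0 gives q = 7. min AVC = 116 - 28·7 + 2·7^2 = 18.
The firm shuts down for any P below $18.

$18 per unit, at q = 7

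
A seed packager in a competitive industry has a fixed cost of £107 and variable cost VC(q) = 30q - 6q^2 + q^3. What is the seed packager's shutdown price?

Short-run supply begins at min AVC. From VC = 30q - 6q^2 + q^3, AVC = 30 - 6q + q^2.
At the minimum of AVC, MC = AVC. MC = 30 - 12q + 3q^2; setting MC = AVC gives 2q^2 - 6q = 0, so q = 3. min AVC = 21.
So the shutdown price is £21.

£21 per unit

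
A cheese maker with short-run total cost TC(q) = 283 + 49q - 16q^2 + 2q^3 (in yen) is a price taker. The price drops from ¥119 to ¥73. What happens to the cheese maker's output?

MC = 49 - 32q + 6q^2; the shutdown threshold is min AVC = ¥17 (at q = 4).
At P = ¥119 ≥ min AVC, set P = MC on the rising branch: q = 7.
At P = ¥73 ≥ min AVC, set P = MC: q = 6. The firm stays open but cuts output.

Output falls from 7 to 6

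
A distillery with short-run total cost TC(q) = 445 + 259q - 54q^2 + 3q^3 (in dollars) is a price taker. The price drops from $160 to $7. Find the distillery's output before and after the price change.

Output falls from 11 to 0 (the firm shuts down)

AVC = 259 - 54q + 3q^2, minimized at q = 9 where min AVC = $16. MC = 259 - 108q + 9q^2.
With P = $160 above the shutdown price, P = MC gives q = 11.
At P = $7 < min AVC = $16, price no longer covers variable cost at any output, so the firm shuts down: q = 0.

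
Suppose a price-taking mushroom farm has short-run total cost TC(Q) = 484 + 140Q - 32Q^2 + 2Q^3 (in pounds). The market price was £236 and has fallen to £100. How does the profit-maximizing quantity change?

Output falls from 12 to 10

MC = 140 - 64Q + 6Q^2; the shutdown threshold is min AVC = £12 (at Q = 8).
At P = £236 ≥ min AVC, set P = MC on the rising branch: Q = 12.
At P = £100 ≥ min AVC, set P = MC: Q = 10. The firm stays open but cuts output.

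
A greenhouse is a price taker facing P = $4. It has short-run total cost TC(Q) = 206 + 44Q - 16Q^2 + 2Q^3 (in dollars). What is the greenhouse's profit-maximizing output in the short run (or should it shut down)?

Shut down

From TC, MC = TC'(Q) = 44 - 32Q + 6Q^2 and AVC = VC/Q = 44 - 16Q + 2Q^2.
AVC hits its minimum where MC = AVC, at Q = 4, giving min AVC = 44 - 16·4 + 2·4^2 = $12.
Since P = $4 < min AVC = $12, price fails to cover variable cost at any output.
Shutting down limits the loss to fixed cost, $206.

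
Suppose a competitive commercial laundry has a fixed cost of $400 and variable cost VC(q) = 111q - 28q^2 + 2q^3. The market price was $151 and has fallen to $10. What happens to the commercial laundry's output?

AVC = 111 - 28q + 2q^2, minimized at q = 7 where min AVC = $13. MC = 111 - 56q + 6q^2.
With P = $151 above the shutdown price, P = MC gives q = 10.
At P = $10 < min AVC = $13, price no longer covers variable cost at any output, so the firm shuts down: q = 0.

Output falls from 10 to 0 (the firm shuts down)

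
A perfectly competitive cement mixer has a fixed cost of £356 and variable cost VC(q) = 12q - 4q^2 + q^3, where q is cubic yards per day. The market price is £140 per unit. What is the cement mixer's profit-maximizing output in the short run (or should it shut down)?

Strip out fixed cost: VC = 12q - 4q^2 + q^3. Then AVC = 12 - 4q + q^2 and MC = 12 - 8q + 3q^2.
AVC is minimized where dAVC/dq = -4 + 2q = 0, at q = 2; min AVC = 12 - 4·2 + 2^2 = £8.
Since P = £140 ≥ min AVC = £8, price covers variable cost and the firm should produce.
P = MC gives -128 - 8q + 3q^2 = 0, with roots -16/3 and 8. Take the larger (rising MC): q* = 8.
Check: AVC at q = 8 is £44 ≤ P, so revenue covers variable cost.
Profit = P·q − TC = 140·8 − 708 = £412.

Produce at q = 8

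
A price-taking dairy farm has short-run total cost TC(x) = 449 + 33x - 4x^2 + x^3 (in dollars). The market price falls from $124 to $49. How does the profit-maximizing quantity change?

AVC = 33 - 4x + x^2, minimized at x = 2 where min AVC = $29. MC = 33 - 8x + 3x^2.
With P = $124 above the shutdown price, P = MC gives x = 7.
At P = $49 ≥ min AVC, set P = MC: x = 4. The firm stays open but cuts output.

Output falls from 7 to 4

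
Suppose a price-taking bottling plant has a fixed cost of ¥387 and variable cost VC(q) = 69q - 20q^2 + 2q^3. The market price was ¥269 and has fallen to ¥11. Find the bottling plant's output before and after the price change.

MC = 69 - 40q + 6q^2; the shutdown threshold is min AVC = ¥19 (at q = 5).
With P = ¥269 above the shutdown price, P = MC gives q = 10.
At P = ¥11 < min AVC = ¥19, price no longer covers variable cost at any output, so the firm shuts down: q = 0.

Output falls from 10 to 0 (the firm shuts down)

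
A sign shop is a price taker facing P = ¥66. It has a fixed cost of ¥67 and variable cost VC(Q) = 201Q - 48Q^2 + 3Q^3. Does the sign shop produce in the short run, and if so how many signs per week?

From TC, MC = TC'(Q) = 201 - 96Q + 9Q^2 and AVC = VC/Q = 201 - 48Q + 3Q^2.
The AVC parabola has its vertex at Q = 48/6 = 8, where AVC = 201 - 48·8 + 3·8^2 = ¥9.
Because ¥66 ≥ ¥9, revenue can cover variable cost; the firm operates.
Solving P = MC: 135 - 96Q + 9Q^2 = 0 ⇒ Q = 5/3 or 9. On the upward-sloping branch, Q* = 9.
Check: AVC at Q = 9 is ¥12 ≤ P, so revenue covers variable cost.
Profit = P·Q − TC = 66·9 − 175 = ¥419.

Produce at Q = 9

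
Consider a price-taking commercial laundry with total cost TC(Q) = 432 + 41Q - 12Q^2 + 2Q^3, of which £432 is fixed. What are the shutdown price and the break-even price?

Shutdown price = £23; break-even price = £113

Shutdown price = min AVC. AVC = 41 - 12Q + 2Q^2, with vertex at Q = 3 and minimum £23.
ATC = 432/Q + 41 - 12Q + 2Q^2. Setting dATC/dQ = −432/Q^2 − 12 + 4Q = 0 gives Q = 6 (since 4·6^3 − 12·6^2 = 432).
min ATC = 432/6 + 41 − 12·6 + 2·6^2 = £113. That is the break-even price.
Between these two prices the firm operates at a loss; above £113 it earns a profit.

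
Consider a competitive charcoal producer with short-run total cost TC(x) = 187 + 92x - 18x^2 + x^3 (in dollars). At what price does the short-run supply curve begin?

The shutdown price is the minimum of AVC. VC = 92x - 18x^2 + x^3, so AVC = 92 - 18x + x^2.
dAVC/dx = -18 + 2x = 0 gives x = 9. min AVC = 92 - 18·9 + 9^2 = 11.
So the shutdown price is $11.

$11 per unit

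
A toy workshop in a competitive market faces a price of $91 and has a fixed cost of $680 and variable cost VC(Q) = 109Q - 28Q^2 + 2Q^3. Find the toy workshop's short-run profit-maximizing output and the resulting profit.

Profit = -$32 at Q = 9

AVC = 109 - 28Q + 2Q^2 has its minimum $11 at Q = 7; price $91 clears that bar, so the firm operates.
With MC = 109 - 56Q + 6Q^2, P = MC on the upward-sloping part at Q* = 9.
TR = 91·9 = 819. TC = 680 + 171 = 851. Profit = 819 − 851 = -$32.
That loss of $32 beats the $680 the firm would lose by shutting down; producing recovers $648 of fixed cost.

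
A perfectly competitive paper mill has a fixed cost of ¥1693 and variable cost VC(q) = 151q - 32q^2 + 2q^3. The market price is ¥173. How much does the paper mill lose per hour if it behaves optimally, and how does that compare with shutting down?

AVC = 151 - 32q + 2q^2; min AVC = ¥23 at q = 8. Since P = ¥173 ≥ min AVC, the firm produces.
MC = 151 - 64q + 6q^2. Setting P = MC and taking the root on the rising branch gives q* = 11.
TR = 173·11 = 1903. TC = 1693 + 451 = 2144. Profit = 1903 − 2144 = -¥241.
Shutting down would mean losing the fixed cost of ¥1693, so operating at a loss of ¥241 is better by ¥1452.

Profit = -¥241 at q = 11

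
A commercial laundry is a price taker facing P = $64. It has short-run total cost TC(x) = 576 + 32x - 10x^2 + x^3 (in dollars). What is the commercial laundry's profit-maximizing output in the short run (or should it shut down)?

From TC, MC = TC'(x) = 32 - 20x + 3x^2 and AVC = VC/x = 32 - 10x + x^2.
AVC is minimized where dAVC/dx = -10 + 2x = 0, at x = 5; min AVC = 32 - 10·5 + 5^2 = $7.
Because $64 ≥ $7, revenue can cover variable cost; the firm operates.
P = MC gives -32 - 20x + 3x^2 = 0, with roots -4/3 and 8. Take the larger (rising MC): x* = 8.
Check: AVC at x = 8 is $16 ≤ P, so revenue covers variable cost.
Profit = P·x − TC = 64·8 − 704 = -$192, a loss, but smaller than the $576 fixed cost the firm would lose by shutting down.

Produce at x = 8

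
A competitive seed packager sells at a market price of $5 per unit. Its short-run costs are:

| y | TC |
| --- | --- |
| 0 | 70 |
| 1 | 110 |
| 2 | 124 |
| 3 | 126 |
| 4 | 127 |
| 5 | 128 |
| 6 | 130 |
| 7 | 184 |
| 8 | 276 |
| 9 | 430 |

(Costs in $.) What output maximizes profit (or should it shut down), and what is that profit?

y = 0 (shut down); profit = -$70

Compute π = P·y − TC at each output: y=0: -70; y=1: -105; y=2: -114; y=3: -111; y=4: -107; y=5: -103; y=6: -100; y=7: -149; y=8: -236; y=9: -385.
Profit is highest at y = 0. Equivalently, the lowest AVC in the table is 60/6 ≈ $10 at y = 6, and P = $5 falls below it — price never covers variable cost, so the firm shuts down and loses only its fixed cost.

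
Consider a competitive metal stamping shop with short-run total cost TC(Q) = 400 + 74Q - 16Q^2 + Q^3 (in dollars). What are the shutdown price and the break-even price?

Shutdown price = min AVC. AVC = 74 - 16Q + Q^2, with vertex at Q = 8 and minimum $10.
ATC = 400/Q + 74 - 16Q + Q^2. Setting dATC/dQ = −400/Q^2 − 16 + 2Q = 0 gives Q = 10 (since 2·10^3 − 16·10^2 = 400).
min ATC = 400/10 + 74 − 16·10 + 10^2 = $54. That is the break-even price.
Between these two prices the firm operates at a loss; above $54 it earns a profit.

Shutdown price = $10; break-even price = $54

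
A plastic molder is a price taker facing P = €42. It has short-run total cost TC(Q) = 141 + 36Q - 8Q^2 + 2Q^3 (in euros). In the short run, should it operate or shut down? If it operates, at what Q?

From TC, MC = TC'(Q) = 36 - 16Q + 6Q^2 and AVC = VC/Q = 36 - 8Q + 2Q^2.
AVC hits its minimum where MC = AVC, at Q = 2, giving min AVC = 36 - 8·2 + 2·2^2 = €28.
Since P = €42 ≥ min AVC = €28, price covers variable cost and the firm should produce.
Solving P = MC: -6 - 16Q + 6Q^2 = 0 ⇒ Q = -1/3 or 3. On the upward-sloping branch, Q* = 3.
Check: AVC at Q = 3 is €30 ≤ P, so revenue covers variable cost.
Profit = P·Q − TC = 42·3 − 231 = -€105, a loss, but smaller than the €141 fixed cost the firm would lose by shutting down.

Produce at Q = 3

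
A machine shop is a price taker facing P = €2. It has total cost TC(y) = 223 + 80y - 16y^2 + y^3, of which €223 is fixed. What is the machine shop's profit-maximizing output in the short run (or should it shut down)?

Shut down

Variable cost is VC = 80y - 16y^2 + y^3, so AVC = VC/y = 80 - 16y + y^2 and MC = dTC/dy = 80 - 32y + 3y^2.
The AVC parabola has its vertex at y = 16/2 = 8, where AVC = 80 - 16·8 + 8^2 = €16.
P = €2 lies below min AVC = €16; no output level covers variable cost.
Shutting down limits the loss to fixed cost, €223.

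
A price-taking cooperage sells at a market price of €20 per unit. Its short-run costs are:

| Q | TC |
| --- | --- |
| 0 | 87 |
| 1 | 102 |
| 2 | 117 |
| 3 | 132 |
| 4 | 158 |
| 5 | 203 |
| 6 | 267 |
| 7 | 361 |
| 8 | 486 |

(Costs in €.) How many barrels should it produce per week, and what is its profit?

Q = 3; profit = -€72

Profit at each row (π = 20Q − TC): Q=0: -87; Q=1: -82; Q=2: -77; Q=3: -72; Q=4: -78; Q=5: -103; Q=6: -147; Q=7: -221; Q=8: -326.
Profit is maximized at Q = 3. AVC there is 45/3 = €15 ≤ P, so producing beats shutting down (which would give -€87).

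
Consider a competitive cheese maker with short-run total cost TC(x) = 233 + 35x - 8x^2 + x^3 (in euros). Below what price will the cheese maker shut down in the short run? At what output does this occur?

Short-run supply begins at min AVC. From VC = 35x - 8x^2 + x^3, AVC = 35 - 8x + x^2.
dAVC/dx = -8 + 2x = 0 gives x = 4. min AVC = 35 - 8·4 + 4^2 = 19.
For P < €19 the firm produces nothing.

€19 per unit, at x = 4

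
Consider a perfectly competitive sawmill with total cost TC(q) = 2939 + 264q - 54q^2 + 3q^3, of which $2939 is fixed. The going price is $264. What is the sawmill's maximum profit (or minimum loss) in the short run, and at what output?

Profit = -$347 at q = 12

AVC = 264 - 54q + 3q^2 has its minimum $21 at q = 9; price $264 clears that bar, so the firm operates.
MC = 264 - 108q + 9q^2. Setting P = MC and taking the root on the rising branch gives q* = 12.
TR = 264·12 = 3168. TC = 2939 + 576 = 3515. Profit = 3168 − 3515 = -$347.
By producing, the firm covers all variable cost plus $2592 of fixed cost; shutting down would lose the full $2939.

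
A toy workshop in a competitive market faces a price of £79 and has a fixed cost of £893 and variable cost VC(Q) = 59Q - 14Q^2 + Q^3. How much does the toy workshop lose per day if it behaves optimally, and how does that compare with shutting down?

AVC = 59 - 14Q + Q^2 has its minimum £10 at Q = 7; price £79 clears that bar, so the firm operates.
With MC = 59 - 28Q + 3Q^2, P = MC on the upward-sloping part at Q* = 10.
TR = 79·10 = 790. TC = 893 + 190 = 1083. Profit = 790 − 1083 = -£293.
That loss of £293 beats the £893 the firm would lose by shutting down; producing recovers £600 of fixed cost.

Profit = -£293 at Q = 10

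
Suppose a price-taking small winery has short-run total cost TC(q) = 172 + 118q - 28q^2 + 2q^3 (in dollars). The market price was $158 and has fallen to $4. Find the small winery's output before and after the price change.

Output falls from 10 to 0 (the firm shuts down)

MC = 118 - 56q + 6q^2; the shutdown threshold is min AVC = $20 (at q = 7).
At P = $158 ≥ min AVC, set P = MC on the rising branch: q = 10.
At P = $4 < min AVC = $20, price no longer covers variable cost at any output, so the firm shuts down: q = 0.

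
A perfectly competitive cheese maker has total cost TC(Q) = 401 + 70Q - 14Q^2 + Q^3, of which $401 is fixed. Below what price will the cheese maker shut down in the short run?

Short-run supply begins at min AVC. From VC = 70Q - 14Q^2 + Q^3, AVC = 70 - 14Q + Q^2.
dAVC/dQ = -14 + 2Q = 0 gives Q = 7. min AVC = 70 - 14·7 + 7^2 = 21.
The firm shuts down for any P below $21.

$21 per unit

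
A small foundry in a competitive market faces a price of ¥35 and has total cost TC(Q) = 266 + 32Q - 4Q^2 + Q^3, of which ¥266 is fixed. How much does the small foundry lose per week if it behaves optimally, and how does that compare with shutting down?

Profit = -¥248 at Q = 3

AVC = 32 - 4Q + Q^2 has its minimum ¥28 at Q = 2; price ¥35 clears that bar, so the firm operates.
With MC = 32 - 8Q + 3Q^2, P = MC on the upward-sloping part at Q* = 3.
TR = 35·3 = 105. TC = 266 + 87 = 353. Profit = 105 − 353 = -¥248.
Shutting down would mean losing the fixed cost of ¥266, so operating at a loss of ¥248 is better by ¥18.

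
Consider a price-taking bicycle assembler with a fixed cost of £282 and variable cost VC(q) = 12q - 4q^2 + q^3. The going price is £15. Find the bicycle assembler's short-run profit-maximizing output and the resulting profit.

AVC = 12 - 4q + q^2; min AVC = £8 at q = 2. Since P = £15 ≥ min AVC, the firm produces.
With MC = 12 - 8q + 3q^2, P = MC on the upward-sloping part at q* = 3.
TR = 15·3 = 45. TC = 282 + 27 = 309. Profit = 45 − 309 = -£264.
By producing, the firm covers all variable cost plus £18 of fixed cost; shutting down would lose the full £282.

Profit = -£264 at q = 3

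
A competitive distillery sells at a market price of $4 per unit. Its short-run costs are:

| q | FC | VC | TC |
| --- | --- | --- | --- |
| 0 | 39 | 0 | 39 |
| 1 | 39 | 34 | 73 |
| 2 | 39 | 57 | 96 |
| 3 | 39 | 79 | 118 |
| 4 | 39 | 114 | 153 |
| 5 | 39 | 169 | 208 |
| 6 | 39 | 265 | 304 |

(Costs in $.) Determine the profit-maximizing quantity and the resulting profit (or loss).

Profit at each row (π = 4q − TC): q=0: -39; q=1: -69; q=2: -88; q=3: -106; q=4: -137; q=5: -188; q=6: -280.
Profit is highest at q = 0. Equivalently, the lowest AVC in the table is 79/3 ≈ $26.33 at q = 3, and P = $4 falls below it — price never covers variable cost, so the firm shuts down and loses only its fixed cost.

q = 0 (shut down); profit = -$39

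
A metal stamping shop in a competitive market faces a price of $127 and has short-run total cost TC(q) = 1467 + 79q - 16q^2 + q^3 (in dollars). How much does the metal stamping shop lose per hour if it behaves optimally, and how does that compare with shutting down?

AVC = 79 - 16q + q^2; min AVC = $15 at q = 8. Since P = $127 ≥ min AVC, the firm produces.
With MC = 79 - 32q + 3q^2, P = MC on the upward-sloping part at q* = 12.
TR = 127·12 = 1524. TC = 1467 + 372 = 1839. Profit = 1524 − 1839 = -$315.
Shutting down would mean losing the fixed cost of $1467, so operating at a loss of $315 is better by $1152.

Profit = -$315 at q = 12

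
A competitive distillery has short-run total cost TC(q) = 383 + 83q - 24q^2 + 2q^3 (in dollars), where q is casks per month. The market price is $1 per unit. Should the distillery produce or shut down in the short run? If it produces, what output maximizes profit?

Shut down

Strip out fixed cost: VC = 83q - 24q^2 + 2q^3. Then AVC = 83 - 24q + 2q^2 and MC = 83 - 48q + 6q^2.
AVC hits its minimum where MC = AVC, at q = 6, giving min AVC = 83 - 24·6 + 2·6^2 = $11.
Since P = $1 < min AVC = $11, price fails to cover variable cost at any output.
Shutting down limits the loss to fixed cost, $383.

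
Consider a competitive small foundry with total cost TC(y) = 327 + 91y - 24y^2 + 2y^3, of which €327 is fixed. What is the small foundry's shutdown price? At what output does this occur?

€19 per unit, at y = 6

The firm shuts down when price falls below the minimum of average variable cost. AVC = VC/y = 91 - 24y + 2y^2.
At the minimum of AVC, MC = AVC. MC = 91 - 48y + 6y^2; setting MC = AVC gives 4y^2 - 24y = 0, so y = 6. min AVC = 19.
So the shutdown price is €19.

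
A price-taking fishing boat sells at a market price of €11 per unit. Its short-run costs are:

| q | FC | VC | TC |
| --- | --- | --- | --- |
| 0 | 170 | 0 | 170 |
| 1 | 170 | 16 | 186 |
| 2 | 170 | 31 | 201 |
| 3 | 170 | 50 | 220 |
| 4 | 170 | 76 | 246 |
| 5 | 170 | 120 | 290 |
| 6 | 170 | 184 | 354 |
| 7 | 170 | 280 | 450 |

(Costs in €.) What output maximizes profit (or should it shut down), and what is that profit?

q = 0 (shut down); profit = -€170

Tabulate TR − TC: q=0: -170; q=1: -175; q=2: -179; q=3: -187; q=4: -202; q=5: -235; q=6: -288; q=7: -373.
Profit is highest at q = 0. Equivalently, the lowest AVC in the table is 31/2 ≈ €15.50 at q = 2, and P = €11 falls below it — price never covers variable cost, so the firm shuts down and loses only its fixed cost.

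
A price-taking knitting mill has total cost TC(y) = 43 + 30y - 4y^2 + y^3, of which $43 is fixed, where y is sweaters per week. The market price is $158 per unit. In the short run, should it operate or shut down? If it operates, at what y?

From TC, MC = TC'(y) = 30 - 8y + 3y^2 and AVC = VC/y = 30 - 4y + y^2.
AVC hits its minimum where MC = AVC, at y = 2, giving min AVC = 30 - 4·2 + 2^2 = $26.
P = $158 exceeds min AVC = $26, so the firm stays open.
Solving P = MC: -128 - 8y + 3y^2 = 0 ⇒ y = -16/3 or 8. On the upward-sloping branch, y* = 8.
Check: AVC at y = 8 is $62 ≤ P, so revenue covers variable cost.
Profit = P·y − TC = 158·8 − 539 = $725.

Produce at y = 8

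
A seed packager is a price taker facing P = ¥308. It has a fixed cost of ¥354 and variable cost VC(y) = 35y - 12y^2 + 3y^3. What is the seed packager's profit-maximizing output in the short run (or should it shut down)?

Produce at y = 7

Strip out fixed cost: VC = 35y - 12y^2 + 3y^3. Then AVC = 35 - 12y + 3y^2 and MC = 35 - 24y + 9y^2.
AVC hits its minimum where MC = AVC, at y = 2, giving min AVC = 35 - 12·2 + 3·2^2 = ¥23.
Because ¥308 ≥ ¥23, revenue can cover variable cost; the firm operates.
P = MC gives -273 - 24y + 9y^2 = 0, with roots -13/3 and 7. Take the larger (rising MC): y* = 7.
Check: AVC at y = 7 is ¥98 ≤ P, so revenue covers variable cost.
Profit = P·y − TC = 308·7 − 1040 = ¥1116.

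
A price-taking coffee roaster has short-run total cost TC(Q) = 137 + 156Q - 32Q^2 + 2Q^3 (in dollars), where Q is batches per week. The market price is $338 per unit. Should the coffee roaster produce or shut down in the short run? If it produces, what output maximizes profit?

Strip out fixed cost: VC = 156Q - 32Q^2 + 2Q^3. Then AVC = 156 - 32Q + 2Q^2 and MC = 156 - 64Q + 6Q^2.
The AVC parabola has its vertex at Q = 32/4 = 8, where AVC = 156 - 32·8 + 2·8^2 = $28.
Because $338 ≥ $28, revenue can cover variable cost; the firm operates.
P = MC gives -182 - 64Q + 6Q^2 = 0, with roots -7/3 and 13. Take the larger (rising MC): Q* = 13.
Check: AVC at Q = 13 is $78 ≤ P, so revenue covers variable cost.
Profit = P·Q − TC = 338·13 − 1151 = $3243.

Produce at Q = 13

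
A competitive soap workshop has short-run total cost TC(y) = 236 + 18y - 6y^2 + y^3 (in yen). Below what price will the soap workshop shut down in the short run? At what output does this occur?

Short-run supply begins at min AVC. From VC = 18y - 6y^2 + y^3, AVC = 18 - 6y + y^2.
dAVC/dy = -6 + 2y = 0 gives y = 3. min AVC = 18 - 6·3 + 3^2 = 9.
The firm shuts down for any P below ¥9.

¥9 per unit, at y = 3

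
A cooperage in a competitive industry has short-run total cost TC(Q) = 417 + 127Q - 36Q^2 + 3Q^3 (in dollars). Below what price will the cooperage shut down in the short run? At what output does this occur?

The shutdown price is the minimum of AVC. VC = 127Q - 36Q^2 + 3Q^3, so AVC = 127 - 36Q + 3Q^2.
At the minimum of AVC, MC = AVC. MC = 127 - 72Q + 9Q^2; setting MC = AVC gives 6Q^2 - 36Q = 0, so Q = 6. min AVC = 19.
So the shutdown price is $19.

$19 per unit, at Q = 6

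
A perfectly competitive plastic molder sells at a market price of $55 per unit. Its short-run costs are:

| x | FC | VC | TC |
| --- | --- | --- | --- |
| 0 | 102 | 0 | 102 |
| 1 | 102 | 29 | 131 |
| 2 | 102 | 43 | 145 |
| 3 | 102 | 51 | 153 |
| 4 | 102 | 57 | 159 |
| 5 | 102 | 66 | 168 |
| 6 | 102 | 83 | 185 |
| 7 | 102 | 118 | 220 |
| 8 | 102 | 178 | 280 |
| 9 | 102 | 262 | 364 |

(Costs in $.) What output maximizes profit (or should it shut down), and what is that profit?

Profit at each row (π = 55x − TC): x=0: -102; x=1: -76; x=2: -35; x=3: 12; x=4: 61; x=5: 107; x=6: 145; x=7: 165; x=8: 160; x=9: 131.
Profit is maximized at x = 7. AVC there is 118/7 = $16.86 ≤ P, so producing beats shutting down (which would give -$102).

x = 7; profit = $165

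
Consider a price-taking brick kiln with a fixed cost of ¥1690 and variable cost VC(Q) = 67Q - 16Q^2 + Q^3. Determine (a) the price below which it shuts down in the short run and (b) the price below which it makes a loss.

Shutdown price = ¥3; break-even price = ¥158

Shutdown price = min AVC. AVC = 67 - 16Q + Q^2, with vertex at Q = 8 and minimum ¥3.
ATC = 1690/Q + 67 - 16Q + Q^2. Setting dATC/dQ = −1690/Q^2 − 16 + 2Q = 0 gives Q = 13 (since 2·13^3 − 16·13^2 = 1690).
min ATC = 1690/13 + 67 − 16·13 + 13^2 = ¥158. That is the break-even price.
For ¥3 ≤ P < ¥158 the firm produces at a loss; below ¥3 it shuts down.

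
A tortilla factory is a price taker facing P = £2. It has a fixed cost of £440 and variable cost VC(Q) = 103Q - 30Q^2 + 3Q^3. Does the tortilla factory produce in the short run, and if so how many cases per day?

Shut down

Strip out fixed cost: VC = 103Q - 30Q^2 + 3Q^3. Then AVC = 103 - 30Q + 3Q^2 and MC = 103 - 60Q + 9Q^2.
The AVC parabola has its vertex at Q = 30/6 = 5, where AVC = 103 - 30·5 + 3·5^2 = £28.
Since P = £2 < min AVC = £28, price fails to cover variable cost at any output.
Shutting down limits the loss to fixed cost, £440.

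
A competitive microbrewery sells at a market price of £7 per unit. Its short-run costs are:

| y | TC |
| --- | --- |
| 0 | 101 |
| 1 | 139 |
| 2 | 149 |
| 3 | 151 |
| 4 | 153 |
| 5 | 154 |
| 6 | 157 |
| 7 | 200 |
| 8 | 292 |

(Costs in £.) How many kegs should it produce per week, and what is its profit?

y = 0 (shut down); profit = -£101

Compute π = P·y − TC at each output: y=0: -101; y=1: -132; y=2: -135; y=3: -130; y=4: -125; y=5: -119; y=6: -115; y=7: -151; y=8: -236.
Profit is highest at y = 0. Equivalently, the lowest AVC in the table is 56/6 ≈ £9.33 at y = 6, and P = £7 falls below it — price never covers variable cost, so the firm shuts down and loses only its fixed cost.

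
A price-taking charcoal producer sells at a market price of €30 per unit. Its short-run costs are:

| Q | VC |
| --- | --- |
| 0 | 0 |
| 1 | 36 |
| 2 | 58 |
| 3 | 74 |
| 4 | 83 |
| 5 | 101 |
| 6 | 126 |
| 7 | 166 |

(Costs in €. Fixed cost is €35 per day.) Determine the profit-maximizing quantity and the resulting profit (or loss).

Q = 6; profit = €19

Profit at each row (π = 30Q − TC): Q=0: -35; Q=1: -41; Q=2: -33; Q=3: -19; Q=4: 2; Q=5: 14; Q=6: 19; Q=7: 9.
Profit is maximized at Q = 6. AVC there is 126/6 = €21 ≤ P, so producing beats shutting down (which would give -€35).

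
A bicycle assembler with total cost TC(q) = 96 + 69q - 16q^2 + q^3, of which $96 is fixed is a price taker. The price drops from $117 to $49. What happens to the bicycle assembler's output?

AVC = 69 - 16q + q^2, minimized at q = 8 where min AVC = $5. MC = 69 - 32q + 3q^2.
With P = $117 above the shutdown price, P = MC gives q = 12.
At P = $49 ≥ min AVC, set P = MC: q = 10. The firm stays open but cuts output.

Output falls from 12 to 10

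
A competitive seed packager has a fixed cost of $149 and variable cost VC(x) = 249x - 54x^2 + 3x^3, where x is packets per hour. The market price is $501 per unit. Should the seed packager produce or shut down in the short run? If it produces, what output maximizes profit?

Produce at x = 14

From TC, MC = TC'(x) = 249 - 108x + 9x^2 and AVC = VC/x = 249 - 54x + 3x^2.
AVC hits its minimum where MC = AVC, at x = 9, giving min AVC = 249 - 54·9 + 3·9^2 = $6.
P = $501 exceeds min AVC = $6, so the firm stays open.
Solving P = MC: -252 - 108x + 9x^2 = 0 ⇒ x = -2 or 14. On the upward-sloping branch, x* = 14.
Check: AVC at x = 14 is $81 ≤ P, so revenue covers variable cost.
Profit = P·x − TC = 501·14 − 1283 = $5731.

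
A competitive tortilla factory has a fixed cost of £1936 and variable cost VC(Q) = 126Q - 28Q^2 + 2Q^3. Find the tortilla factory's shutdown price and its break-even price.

Shutdown price = £28; break-even price = £236

Shutdown price = min AVC. AVC = 126 - 28Q + 2Q^2, with vertex at Q = 7 and minimum £28.
ATC = 1936/Q + 126 - 28Q + 2Q^2. Setting dATC/dQ = −1936/Q^2 − 28 + 4Q = 0 gives Q = 11 (since 4·11^3 − 28·11^2 = 1936).
min ATC = 1936/11 + 126 − 28·11 + 2·11^2 = £236. That is the break-even price.
Between these two prices the firm operates at a loss; above £236 it earns a profit.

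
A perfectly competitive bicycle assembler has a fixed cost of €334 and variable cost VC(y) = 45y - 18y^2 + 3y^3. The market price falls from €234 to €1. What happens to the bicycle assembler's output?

AVC = 45 - 18y + 3y^2, minimized at y = 3 where min AVC = €18. MC = 45 - 36y + 9y^2.
At P = €234 ≥ min AVC, set P = MC on the rising branch: y = 7.
At P = €1 < min AVC = €18, price no longer covers variable cost at any output, so the firm shuts down: y = 0.

Output falls from 7 to 0 (the firm shuts down)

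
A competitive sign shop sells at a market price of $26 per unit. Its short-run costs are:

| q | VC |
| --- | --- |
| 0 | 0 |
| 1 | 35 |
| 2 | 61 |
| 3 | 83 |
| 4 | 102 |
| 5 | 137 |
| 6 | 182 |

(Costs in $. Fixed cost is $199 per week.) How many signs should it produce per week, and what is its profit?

q = 4; profit = -$197

Tabulate TR − TC: q=0: -199; q=1: -208; q=2: -208; q=3: -204; q=4: -197; q=5: -206; q=6: -225.
Profit is maximized at q = 4. AVC there is 102/4 = $25.50 ≤ P, so producing beats shutting down (which would give -$199).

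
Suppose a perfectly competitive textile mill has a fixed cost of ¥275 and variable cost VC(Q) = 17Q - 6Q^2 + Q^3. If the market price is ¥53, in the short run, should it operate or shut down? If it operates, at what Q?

From TC, MC = TC'(Q) = 17 - 12Q + 3Q^2 and AVC = VC/Q = 17 - 6Q + Q^2.
AVC is minimized where dAVC/dQ = -6 + 2Q = 0, at Q = 3; min AVC = 17 - 6·3 + 3^2 = ¥8.
Because ¥53 ≥ ¥8, revenue can cover variable cost; the firm operates.
Solving P = MC: -36 - 12Q + 3Q^2 = 0 ⇒ Q = -2 or 6. On the upward-sloping branch, Q* = 6.
Check: AVC at Q = 6 is ¥17 ≤ P, so revenue covers variable cost.
Profit = P·Q − TC = 53·6 − 377 = -¥59, a loss, but smaller than the ¥275 fixed cost the firm would lose by shutting down.

Produce at Q = 6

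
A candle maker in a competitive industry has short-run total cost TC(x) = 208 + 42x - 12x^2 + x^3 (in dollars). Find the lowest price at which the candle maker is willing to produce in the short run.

Short-run supply begins at min AVC. From VC = 42x - 12x^2 + x^3, AVC = 42 - 12x + x^2.
dAVC/dx = -12 + 2x = 0 gives x = 6. min AVC = 42 - 12·6 + 6^2 = 6.
The firm shuts down for any P below $6.

$6 per unit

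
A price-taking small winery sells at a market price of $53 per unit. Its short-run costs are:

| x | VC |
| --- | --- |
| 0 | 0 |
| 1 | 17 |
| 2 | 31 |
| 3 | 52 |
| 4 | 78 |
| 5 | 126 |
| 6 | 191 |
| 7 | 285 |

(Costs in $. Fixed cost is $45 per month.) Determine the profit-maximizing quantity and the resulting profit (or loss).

x = 5; profit = $94

Profit at each row (π = 53x − TC): x=0: -45; x=1: -9; x=2: 30; x=3: 62; x=4: 89; x=5: 94; x=6: 82; x=7: 41.
Profit is maximized at x = 5. AVC there is 126/5 = $25.20 ≤ P, so producing beats shutting down (which would give -$45).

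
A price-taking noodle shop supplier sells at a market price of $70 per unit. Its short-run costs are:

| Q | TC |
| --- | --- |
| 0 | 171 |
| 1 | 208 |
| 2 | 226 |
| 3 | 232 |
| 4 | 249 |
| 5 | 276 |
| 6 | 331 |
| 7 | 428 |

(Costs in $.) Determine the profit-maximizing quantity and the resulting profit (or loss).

Q = 6; profit = $89

Compute π = P·Q − TC at each output: Q=0: -171; Q=1: -138; Q=2: -86; Q=3: -22; Q=4: 31; Q=5: 74; Q=6: 89; Q=7: 62.
Profit is maximized at Q = 6. AVC there is 160/6 = $26.67 ≤ P, so producing beats shutting down (which would give -$171).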